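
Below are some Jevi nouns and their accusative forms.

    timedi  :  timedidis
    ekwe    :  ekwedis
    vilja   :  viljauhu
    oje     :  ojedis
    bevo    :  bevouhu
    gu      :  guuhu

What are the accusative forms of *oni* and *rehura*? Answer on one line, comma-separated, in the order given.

Looking at the last vowel of each stem: -dis when the last vowel of the stem is a front vowel (*timedi*, *ekwe*, *oje*); -uhu when the last vowel of the stem is a back vowel (*vilja*, *bevo*, *gu*).
*oni*: last vowel = /i/, a front vowel → -dis → *onidis*.
*rehura*: last vowel = /a/, a back vowel → -uhu → *rehurauhu*.

onidis, rehurauhu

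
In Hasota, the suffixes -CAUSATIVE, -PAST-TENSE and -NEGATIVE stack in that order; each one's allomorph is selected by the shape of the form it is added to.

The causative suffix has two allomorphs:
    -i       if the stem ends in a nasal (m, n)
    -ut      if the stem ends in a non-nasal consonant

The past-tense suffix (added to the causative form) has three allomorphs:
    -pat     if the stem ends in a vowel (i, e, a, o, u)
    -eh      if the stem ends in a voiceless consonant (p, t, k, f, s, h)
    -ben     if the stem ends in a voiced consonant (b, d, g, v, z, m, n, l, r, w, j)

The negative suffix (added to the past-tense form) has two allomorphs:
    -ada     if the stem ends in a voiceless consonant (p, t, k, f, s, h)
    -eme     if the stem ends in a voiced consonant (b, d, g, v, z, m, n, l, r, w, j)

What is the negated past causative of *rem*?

remipatada

*rem*: final consonant = /m/, a nasal → -i → *remi*.
Since the final sound of the causative form *remi* is /i/ (a vowel), it takes -pat, giving *remipat*.
The final consonant of the past-tense form *remipat* is /t/, which is voiceless, so the negative suffix is -ada, giving *remipatada*.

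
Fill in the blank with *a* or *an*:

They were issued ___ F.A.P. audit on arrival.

an

The indefinite article is chosen by the initial *sound* of the following word, not its spelling.
The initialism *F.A.P.* is read letter by letter; the first letter, F, is pronounced /ɛf/, which begins with a vowel sound.
So the article is *an*: They were issued an F.A.P. audit on arrival.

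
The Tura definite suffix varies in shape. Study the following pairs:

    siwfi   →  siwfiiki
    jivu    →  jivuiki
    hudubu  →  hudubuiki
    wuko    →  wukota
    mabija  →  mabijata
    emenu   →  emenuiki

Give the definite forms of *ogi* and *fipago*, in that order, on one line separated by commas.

ogiiki, fipagota

The suffix is conditioned by the last vowel: -iki when the last vowel of the stem is a high vowel (*siwfi*, *jivu*, *hudubu*, *emenu*); -ta when the last vowel of the stem is a non-high vowel (*wuko*, *mabija*).
*ogi* — last vowel /i/ (a high vowel) → -iki → *ogiiki*.
*fipago* — last vowel /o/ (a non-high vowel) → -ta → *fipagota*.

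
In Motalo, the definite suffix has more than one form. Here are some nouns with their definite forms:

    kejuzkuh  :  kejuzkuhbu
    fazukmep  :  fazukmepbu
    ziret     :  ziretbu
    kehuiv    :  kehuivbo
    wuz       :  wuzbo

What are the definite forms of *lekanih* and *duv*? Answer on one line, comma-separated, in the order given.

The pattern is voicing of the final consonant: -bu when the stem ends in a voiceless consonant (*kejuzkuh*, *fazukmep*, *ziret*); -bo when the stem ends in a voiced consonant (*kehuiv*, *wuz*).
*lekanih*: final consonant = /h/, voiceless → -bu → *lekanihbu*.
*duv* — final consonant /v/ (voiced) → -bo → *duvbo*.

lekanihbu, duvbo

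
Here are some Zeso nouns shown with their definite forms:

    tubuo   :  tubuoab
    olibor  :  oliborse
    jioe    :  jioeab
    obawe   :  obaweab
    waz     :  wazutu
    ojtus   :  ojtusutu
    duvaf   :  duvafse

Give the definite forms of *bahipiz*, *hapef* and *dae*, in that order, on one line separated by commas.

bahipizutu, hapefse, daeab

Looking at the final sound of each stem: -utu when the stem ends in a sibilant (*waz*, *ojtus*); -se when the stem ends in a non-sibilant consonant (*olibor*, *duvaf*); -ab when the stem ends in a vowel (*tubuo*, *jioe*, *obawe*).
*bahipiz* — final sound /z/ (a sibilant) → -utu → *bahipizutu*.
*hapef* — final sound /f/ (a non-sibilant consonant) → -se → *hapefse*.
The final sound of *dae* is /e/, which is a vowel, so the suffix is -ab, giving *daeab*.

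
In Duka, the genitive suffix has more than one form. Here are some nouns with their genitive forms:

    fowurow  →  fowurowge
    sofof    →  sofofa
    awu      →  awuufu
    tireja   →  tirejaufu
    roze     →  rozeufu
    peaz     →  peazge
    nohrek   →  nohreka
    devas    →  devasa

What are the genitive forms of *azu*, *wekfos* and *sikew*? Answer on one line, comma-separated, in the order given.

azuufu, wekfosa, sikewge

The alternation tracks the final sound of the stem — -a when the stem ends in a voiceless consonant (*sofof*, *nohrek*, *devas*); -ge when the stem ends in a voiced consonant (*fowurow*, *peaz*); -ufu when the stem ends in a vowel (*awu*, *tireja*, *roze*).
Since the final sound of *azu* is /u/ (a vowel), it takes -ufu, giving *azuufu*.
The final sound of *wekfos* is /s/, which is a voiceless consonant, so the suffix is -a, giving *wekfosa*.
The final sound of *sikew* is /w/, which is a voiced consonant, so the suffix is -ge, giving *sikewge*.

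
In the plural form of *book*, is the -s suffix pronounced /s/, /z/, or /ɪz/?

/s/

The stem *book* ends in a voiceless non-sibilant consonant.
The plural suffix surfaces as /ɪz/ after sibilants, /s/ after other voiceless consonants, and /z/ after other voiced sounds.
So the plural -s on *book* is pronounced /s/.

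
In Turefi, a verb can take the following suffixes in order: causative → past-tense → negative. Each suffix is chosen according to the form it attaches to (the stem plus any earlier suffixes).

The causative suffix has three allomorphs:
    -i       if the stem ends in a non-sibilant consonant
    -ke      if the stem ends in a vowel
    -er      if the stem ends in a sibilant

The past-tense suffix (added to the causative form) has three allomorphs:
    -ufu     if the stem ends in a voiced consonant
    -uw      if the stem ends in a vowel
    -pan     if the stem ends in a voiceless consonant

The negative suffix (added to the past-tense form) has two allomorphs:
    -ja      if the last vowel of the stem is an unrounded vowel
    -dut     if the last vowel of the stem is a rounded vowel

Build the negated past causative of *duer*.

dueriuwdut

Since the final sound of *duer* is /r/ (a non-sibilant consonant), it takes -i, giving *dueri*.
Since the final sound of the causative form *dueri* is /i/ (a vowel), it takes -uw, giving *dueriuw*.
The last vowel of the past-tense form *dueriuw* is /u/, which is a rounded vowel, so the negative suffix is -dut, giving *dueriuwdut*.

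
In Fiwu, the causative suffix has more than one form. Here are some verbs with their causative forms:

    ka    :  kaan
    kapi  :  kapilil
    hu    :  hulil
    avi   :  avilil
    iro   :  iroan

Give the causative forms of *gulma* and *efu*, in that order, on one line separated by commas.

Looking at the last vowel of each stem: -lil when the last vowel of the stem is a high vowel (*kapi*, *hu*, *avi*); -an when the last vowel of the stem is a non-high vowel (*ka*, *iro*).
The last vowel of *gulma* is /a/, which is a non-high vowel, so the suffix is -an, giving *gulmaan*.
*efu*: last vowel = /u/, a high vowel → -lil → *efulil*.

gulmaan, efulil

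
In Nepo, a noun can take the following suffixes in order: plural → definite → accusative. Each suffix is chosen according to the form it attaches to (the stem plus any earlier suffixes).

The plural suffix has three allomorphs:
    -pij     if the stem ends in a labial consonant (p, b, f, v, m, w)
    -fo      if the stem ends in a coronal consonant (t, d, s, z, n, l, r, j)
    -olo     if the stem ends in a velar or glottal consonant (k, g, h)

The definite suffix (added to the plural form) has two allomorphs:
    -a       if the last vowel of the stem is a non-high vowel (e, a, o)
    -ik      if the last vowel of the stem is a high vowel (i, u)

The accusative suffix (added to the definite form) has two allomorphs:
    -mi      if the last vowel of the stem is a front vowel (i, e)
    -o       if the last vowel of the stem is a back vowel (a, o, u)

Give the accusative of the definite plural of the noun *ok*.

okoloao

The final consonant of *ok* is /k/, which is velar/glottal, so the plural suffix is -olo, giving *okolo*.
The last vowel of the plural form *okolo* is /o/, which is a non-high vowel, so the definite suffix is -a, giving *okoloa*.
The definite form *okoloa* — last vowel /a/ (a back vowel) → -o → *okoloao*.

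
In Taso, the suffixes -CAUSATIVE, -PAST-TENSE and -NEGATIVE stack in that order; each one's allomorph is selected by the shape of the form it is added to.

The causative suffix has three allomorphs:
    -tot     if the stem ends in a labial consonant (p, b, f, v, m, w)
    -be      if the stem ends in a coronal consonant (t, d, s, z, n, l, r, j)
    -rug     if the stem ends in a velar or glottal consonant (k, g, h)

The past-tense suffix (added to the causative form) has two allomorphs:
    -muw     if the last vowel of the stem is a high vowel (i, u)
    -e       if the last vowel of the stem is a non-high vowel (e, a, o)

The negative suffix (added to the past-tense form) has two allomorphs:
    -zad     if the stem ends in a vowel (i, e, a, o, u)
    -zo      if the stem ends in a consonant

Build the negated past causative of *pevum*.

The final consonant of *pevum* is /m/, which is labial, so the causative suffix is -tot, giving *pevumtot*.
The causative form *pevumtot* — last vowel /o/ (a non-high vowel) → -e → *pevumtote*.
The past-tense form *pevumtote* — final sound /e/ (a vowel) → -zad → *pevumtotezad*.

pevumtotezad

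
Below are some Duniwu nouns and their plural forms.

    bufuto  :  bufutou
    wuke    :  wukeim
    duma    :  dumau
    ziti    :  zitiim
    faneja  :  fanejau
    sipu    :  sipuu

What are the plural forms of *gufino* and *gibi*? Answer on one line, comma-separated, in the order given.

gufinou, gibiim

The suffix is conditioned by the last vowel: -im when the last vowel of the stem is a front vowel (*wuke*, *ziti*); -u when the last vowel of the stem is a back vowel (*bufuto*, *duma*, *faneja*, *sipu*).
*gufino* — last vowel /o/ (a back vowel) → -u → *gufinou*.
The last vowel of *gibi* is /i/, which is a front vowel, so the suffix is -im, giving *gibiim*.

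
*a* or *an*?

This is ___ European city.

The indefinite article is chosen by the initial *sound* of the following word, not its spelling.
*European* begins with the sound /jʊ/ (eu pronounced /jʊ/) — a consonant sound.
So the article is *a*: This is a European city.

a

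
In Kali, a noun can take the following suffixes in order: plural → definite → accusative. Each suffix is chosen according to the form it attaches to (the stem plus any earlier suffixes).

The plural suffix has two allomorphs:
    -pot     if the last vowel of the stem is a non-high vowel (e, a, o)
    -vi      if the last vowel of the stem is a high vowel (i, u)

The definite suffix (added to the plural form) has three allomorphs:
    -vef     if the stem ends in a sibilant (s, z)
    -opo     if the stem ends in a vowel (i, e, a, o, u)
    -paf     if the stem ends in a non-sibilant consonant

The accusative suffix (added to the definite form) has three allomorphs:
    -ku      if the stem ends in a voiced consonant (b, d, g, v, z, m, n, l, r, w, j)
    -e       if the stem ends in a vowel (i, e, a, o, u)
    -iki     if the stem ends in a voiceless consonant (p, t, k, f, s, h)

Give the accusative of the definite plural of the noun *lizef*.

lizefpotpafiki

*lizef* — last vowel /e/ (a non-high vowel) → -pot → *lizefpot*.
Since the final sound of the plural form *lizefpot* is /t/ (a non-sibilant consonant), it takes -paf, giving *lizefpotpaf*.
The definite form *lizefpotpaf* — final sound /f/ (a voiceless consonant) → -iki → *lizefpotpafiki*.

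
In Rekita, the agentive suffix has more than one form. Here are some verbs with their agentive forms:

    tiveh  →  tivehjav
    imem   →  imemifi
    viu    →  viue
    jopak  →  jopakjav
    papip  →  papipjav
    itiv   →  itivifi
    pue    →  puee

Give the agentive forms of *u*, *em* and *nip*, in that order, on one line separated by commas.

ue, emifi, nipjav

The suffix is conditioned by the final sound: -jav when the stem ends in a voiceless consonant (*tiveh*, *jopak*, *papip*); -ifi when the stem ends in a voiced consonant (*imem*, *itiv*); -e when the stem ends in a vowel (*viu*, *pue*).
The final sound of *u* is /u/, which is a vowel, so the suffix is -e, giving *ue*.
*em*: final sound = /m/, a voiced consonant → -ifi → *emifi*.
*nip*: final sound = /p/, a voiceless consonant → -jav → *nipjav*.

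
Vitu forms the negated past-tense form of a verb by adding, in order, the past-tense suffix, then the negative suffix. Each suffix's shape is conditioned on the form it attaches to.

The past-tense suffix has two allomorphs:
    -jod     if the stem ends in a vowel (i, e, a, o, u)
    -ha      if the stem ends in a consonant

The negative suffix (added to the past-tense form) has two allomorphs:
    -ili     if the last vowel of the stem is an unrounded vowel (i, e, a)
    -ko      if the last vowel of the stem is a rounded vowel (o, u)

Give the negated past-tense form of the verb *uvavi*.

uvavijodko

*uvavi*: final sound = /i/, a vowel → -jod → *uvavijod*.
The past-tense form *uvavijod* — last vowel /o/ (a rounded vowel) → -ko → *uvavijodko*.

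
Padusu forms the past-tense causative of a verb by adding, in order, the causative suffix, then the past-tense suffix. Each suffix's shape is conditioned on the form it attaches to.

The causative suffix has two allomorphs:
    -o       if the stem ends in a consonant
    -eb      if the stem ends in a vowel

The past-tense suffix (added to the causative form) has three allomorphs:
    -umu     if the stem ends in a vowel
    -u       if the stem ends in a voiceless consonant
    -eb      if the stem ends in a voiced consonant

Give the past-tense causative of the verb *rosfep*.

Since the final sound of *rosfep* is /p/ (a consonant), it takes -o, giving *rosfepo*.
The causative form *rosfepo*: final sound = /o/, a vowel → -umu → *rosfepoumu*.

rosfepoumu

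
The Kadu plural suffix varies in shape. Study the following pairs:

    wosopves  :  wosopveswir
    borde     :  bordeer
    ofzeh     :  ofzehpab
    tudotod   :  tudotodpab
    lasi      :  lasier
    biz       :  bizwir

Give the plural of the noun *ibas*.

The pattern is sibilance of the final sound: -wir when the stem ends in a sibilant (*wosopves*, *biz*); -pab when the stem ends in a non-sibilant consonant (*ofzeh*, *tudotod*); -er when the stem ends in a vowel (*borde*, *lasi*).
Since the final sound of *ibas* is /s/ (a sibilant), it takes -wir, giving *ibaswir*.

ibaswir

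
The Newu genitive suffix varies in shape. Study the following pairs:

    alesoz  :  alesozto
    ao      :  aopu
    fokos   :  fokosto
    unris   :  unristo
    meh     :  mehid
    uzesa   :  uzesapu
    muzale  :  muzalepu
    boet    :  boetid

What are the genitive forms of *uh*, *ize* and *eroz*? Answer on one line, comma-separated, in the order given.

uhid, izepu, erozto

The suffix is conditioned by the final sound: -to when the stem ends in a sibilant (*alesoz*, *fokos*, *unris*); -id when the stem ends in a non-sibilant consonant (*meh*, *boet*); -pu when the stem ends in a vowel (*ao*, *uzesa*, *muzale*).
*uh* — final sound /h/ (a non-sibilant consonant) → -id → *uhid*.
The final sound of *ize* is /e/, which is a vowel, so the suffix is -pu, giving *izepu*.
The final sound of *eroz* is /z/, which is a sibilant, so the suffix is -to, giving *erozto*.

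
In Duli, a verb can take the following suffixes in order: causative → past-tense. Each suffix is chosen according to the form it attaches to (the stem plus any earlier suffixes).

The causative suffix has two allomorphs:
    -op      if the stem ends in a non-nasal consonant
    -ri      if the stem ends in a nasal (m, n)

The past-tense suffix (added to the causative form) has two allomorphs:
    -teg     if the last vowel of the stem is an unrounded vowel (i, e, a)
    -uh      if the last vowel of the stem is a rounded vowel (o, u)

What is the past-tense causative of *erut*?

erutopuh

Since the final consonant of *erut* is /t/ (non-nasal), it takes -op, giving *erutop*.
The last vowel of the causative form *erutop* is /o/, which is a rounded vowel, so the past-tense suffix is -uh, giving *erutopuh*.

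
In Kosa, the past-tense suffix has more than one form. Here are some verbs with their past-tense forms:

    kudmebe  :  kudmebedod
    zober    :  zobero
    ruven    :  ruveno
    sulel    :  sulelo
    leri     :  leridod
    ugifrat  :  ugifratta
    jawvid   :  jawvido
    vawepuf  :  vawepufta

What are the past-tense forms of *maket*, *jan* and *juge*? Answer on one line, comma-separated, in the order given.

maketta, jano, jugedod

Looking at the final sound of each stem: -ta when the stem ends in a voiceless consonant (*ugifrat*, *vawepuf*); -o when the stem ends in a voiced consonant (*zober*, *ruven*, *sulel*, *jawvid*); -dod when the stem ends in a vowel (*kudmebe*, *leri*).
*maket* — final sound /t/ (a voiceless consonant) → -ta → *maketta*.
*jan* — final sound /n/ (a voiced consonant) → -o → *jano*.
The final sound of *juge* is /e/, which is a vowel, so the suffix is -dod, giving *jugedod*.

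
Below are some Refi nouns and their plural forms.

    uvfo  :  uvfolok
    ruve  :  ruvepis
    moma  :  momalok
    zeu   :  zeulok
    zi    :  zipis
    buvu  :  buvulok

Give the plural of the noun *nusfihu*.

nusfihulok

The alternation tracks the last vowel of the stem — -pis when the last vowel of the stem is a front vowel (*ruve*, *zi*); -lok when the last vowel of the stem is a back vowel (*uvfo*, *moma*, *zeu*, *buvu*).
*nusfihu* — last vowel /u/ (a back vowel) → -lok → *nusfihulok*.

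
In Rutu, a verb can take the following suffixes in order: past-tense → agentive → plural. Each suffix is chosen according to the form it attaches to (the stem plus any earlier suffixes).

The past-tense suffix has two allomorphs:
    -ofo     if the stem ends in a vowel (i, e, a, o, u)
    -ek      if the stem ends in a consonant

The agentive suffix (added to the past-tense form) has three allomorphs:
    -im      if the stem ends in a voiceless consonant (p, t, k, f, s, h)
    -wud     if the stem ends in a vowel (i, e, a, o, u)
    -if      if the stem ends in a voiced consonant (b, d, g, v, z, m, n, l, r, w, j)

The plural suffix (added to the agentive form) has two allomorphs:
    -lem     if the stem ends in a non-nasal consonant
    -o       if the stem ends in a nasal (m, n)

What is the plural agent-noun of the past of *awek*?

*awek*: final sound = /k/, a consonant → -ek → *awekek*.
The final sound of the past-tense form *awekek* is /k/, which is a voiceless consonant, so the agentive suffix is -im, giving *awekekim*.
The agentive form *awekekim*: final consonant = /m/, a nasal → -o → *awekekimo*.

awekekimo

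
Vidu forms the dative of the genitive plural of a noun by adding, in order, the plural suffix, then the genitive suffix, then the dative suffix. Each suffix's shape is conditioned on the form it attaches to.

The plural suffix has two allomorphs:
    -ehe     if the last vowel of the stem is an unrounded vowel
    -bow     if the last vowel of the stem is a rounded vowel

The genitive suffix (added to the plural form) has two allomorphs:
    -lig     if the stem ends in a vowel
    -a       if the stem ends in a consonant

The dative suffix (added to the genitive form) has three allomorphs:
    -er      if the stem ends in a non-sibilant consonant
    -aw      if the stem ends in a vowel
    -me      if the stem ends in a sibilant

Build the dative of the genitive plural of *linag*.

linageheliger

Since the last vowel of *linag* is /a/ (an unrounded vowel), it takes -ehe, giving *linagehe*.
The plural form *linagehe*: final sound = /e/, a vowel → -lig → *linagehelig*.
The genitive form *linagehelig*: final sound = /g/, a non-sibilant consonant → -er → *linageheliger*.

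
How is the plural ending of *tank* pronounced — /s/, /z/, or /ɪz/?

/s/

The stem *tank* ends in a voiceless non-sibilant consonant.
The plural suffix surfaces as /ɪz/ after sibilants, /s/ after other voiceless consonants, and /z/ after other voiced sounds.
So the plural -s on *tank* is pronounced /s/.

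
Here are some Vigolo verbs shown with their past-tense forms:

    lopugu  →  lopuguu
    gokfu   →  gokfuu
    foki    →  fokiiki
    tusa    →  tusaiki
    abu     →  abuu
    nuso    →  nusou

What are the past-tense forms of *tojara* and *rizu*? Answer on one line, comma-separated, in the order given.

Looking at the last vowel of each stem: -u when the last vowel of the stem is a rounded vowel (*lopugu*, *gokfu*, *abu*, *nuso*); -iki when the last vowel of the stem is an unrounded vowel (*foki*, *tusa*).
The last vowel of *tojara* is /a/, which is an unrounded vowel, so the suffix is -iki, giving *tojaraiki*.
Since the last vowel of *rizu* is /u/ (a rounded vowel), it takes -u, giving *rizuu*.

tojaraiki, rizuu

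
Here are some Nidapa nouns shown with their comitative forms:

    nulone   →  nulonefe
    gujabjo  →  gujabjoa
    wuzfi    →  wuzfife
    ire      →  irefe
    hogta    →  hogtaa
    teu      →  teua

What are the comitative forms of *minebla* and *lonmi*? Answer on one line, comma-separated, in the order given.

Looking at the last vowel of each stem: -fe when the last vowel of the stem is a front vowel (*nulone*, *wuzfi*, *ire*); -a when the last vowel of the stem is a back vowel (*gujabjo*, *hogta*, *teu*).
*minebla*: last vowel = /a/, a back vowel → -a → *mineblaa*.
*lonmi*: last vowel = /i/, a front vowel → -fe → *lonmife*.

mineblaa, lonmife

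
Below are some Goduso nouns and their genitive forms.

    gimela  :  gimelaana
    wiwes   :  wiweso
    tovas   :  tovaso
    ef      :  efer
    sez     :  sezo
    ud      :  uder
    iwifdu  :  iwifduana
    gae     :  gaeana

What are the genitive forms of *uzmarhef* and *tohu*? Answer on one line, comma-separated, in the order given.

uzmarhefer, tohuana

The pattern is sibilance of the final sound: -o when the stem ends in a sibilant (*wiwes*, *tovas*, *sez*); -er when the stem ends in a non-sibilant consonant (*ef*, *ud*); -ana when the stem ends in a vowel (*gimela*, *iwifdu*, *gae*).
The final sound of *uzmarhef* is /f/, which is a non-sibilant consonant, so the suffix is -er, giving *uzmarhefer*.
Since the final sound of *tohu* is /u/ (a vowel), it takes -ana, giving *tohuana*.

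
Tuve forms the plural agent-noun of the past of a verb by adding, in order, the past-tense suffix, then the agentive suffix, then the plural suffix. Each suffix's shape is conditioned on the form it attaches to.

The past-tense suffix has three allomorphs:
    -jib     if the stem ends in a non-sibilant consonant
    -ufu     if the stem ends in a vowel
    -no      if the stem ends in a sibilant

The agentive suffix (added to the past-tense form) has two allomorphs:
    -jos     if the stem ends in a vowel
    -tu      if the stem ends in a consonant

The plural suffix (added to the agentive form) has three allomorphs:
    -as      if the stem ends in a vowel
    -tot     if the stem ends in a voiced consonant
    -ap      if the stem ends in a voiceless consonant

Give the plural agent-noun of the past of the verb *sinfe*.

sinfeufujosap

Since the final sound of *sinfe* is /e/ (a vowel), it takes -ufu, giving *sinfeufu*.
The past-tense form *sinfeufu* — final sound /u/ (a vowel) → -jos → *sinfeufujos*.
The final sound of the agentive form *sinfeufujos* is /s/, which is a voiceless consonant, so the plural suffix is -ap, giving *sinfeufujosap*.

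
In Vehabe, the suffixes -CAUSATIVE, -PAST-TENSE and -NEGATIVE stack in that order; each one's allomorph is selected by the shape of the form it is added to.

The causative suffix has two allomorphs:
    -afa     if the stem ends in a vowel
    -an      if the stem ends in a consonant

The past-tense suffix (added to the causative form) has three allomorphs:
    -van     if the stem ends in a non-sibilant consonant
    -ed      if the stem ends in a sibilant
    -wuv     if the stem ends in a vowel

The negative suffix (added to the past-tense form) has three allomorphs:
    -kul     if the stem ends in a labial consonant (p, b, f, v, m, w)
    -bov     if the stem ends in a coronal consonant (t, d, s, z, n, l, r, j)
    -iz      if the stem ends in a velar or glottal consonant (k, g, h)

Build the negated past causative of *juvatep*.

*juvatep* — final sound /p/ (a consonant) → -an → *juvatepan*.
Since the final sound of the causative form *juvatepan* is /n/ (a non-sibilant consonant), it takes -van, giving *juvatepanvan*.
The past-tense form *juvatepanvan*: final consonant = /n/, coronal → -bov → *juvatepanvanbov*.

juvatepanvanbov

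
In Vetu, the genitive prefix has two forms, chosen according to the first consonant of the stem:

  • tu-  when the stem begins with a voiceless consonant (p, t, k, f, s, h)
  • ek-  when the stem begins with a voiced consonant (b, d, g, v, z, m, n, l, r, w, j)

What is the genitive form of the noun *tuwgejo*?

The first consonant of *tuwgejo* is /t/, which is voiceless, so the prefix is tu-, giving *tutuwgejo*.

tutuwgejo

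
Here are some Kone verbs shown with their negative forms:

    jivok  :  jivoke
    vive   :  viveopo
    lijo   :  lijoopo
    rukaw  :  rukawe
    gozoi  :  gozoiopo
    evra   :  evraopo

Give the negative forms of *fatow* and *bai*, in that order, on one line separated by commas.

fatowe, baiopo

The alternation tracks the final sound of the stem — -e when the stem ends in a consonant (*jivok*, *rukaw*); -opo when the stem ends in a vowel (*vive*, *lijo*, *gozoi*, *evra*).
*fatow* — final sound /w/ (a consonant) → -e → *fatowe*.
Since the final sound of *bai* is /i/ (a vowel), it takes -opo, giving *baiopo*.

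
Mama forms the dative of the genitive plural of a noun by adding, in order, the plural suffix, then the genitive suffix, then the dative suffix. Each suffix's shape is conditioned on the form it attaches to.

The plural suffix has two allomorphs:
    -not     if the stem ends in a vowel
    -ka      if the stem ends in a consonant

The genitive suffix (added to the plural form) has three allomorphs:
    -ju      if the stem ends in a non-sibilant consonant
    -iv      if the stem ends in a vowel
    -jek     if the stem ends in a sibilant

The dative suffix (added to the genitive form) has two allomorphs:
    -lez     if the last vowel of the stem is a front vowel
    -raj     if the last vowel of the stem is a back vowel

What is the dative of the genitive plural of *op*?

opkaivlez

Since the final sound of *op* is /p/ (a consonant), it takes -ka, giving *opka*.
The plural form *opka* — final sound /a/ (a vowel) → -iv → *opkaiv*.
The genitive form *opkaiv*: last vowel = /i/, a front vowel → -lez → *opkaivlez*.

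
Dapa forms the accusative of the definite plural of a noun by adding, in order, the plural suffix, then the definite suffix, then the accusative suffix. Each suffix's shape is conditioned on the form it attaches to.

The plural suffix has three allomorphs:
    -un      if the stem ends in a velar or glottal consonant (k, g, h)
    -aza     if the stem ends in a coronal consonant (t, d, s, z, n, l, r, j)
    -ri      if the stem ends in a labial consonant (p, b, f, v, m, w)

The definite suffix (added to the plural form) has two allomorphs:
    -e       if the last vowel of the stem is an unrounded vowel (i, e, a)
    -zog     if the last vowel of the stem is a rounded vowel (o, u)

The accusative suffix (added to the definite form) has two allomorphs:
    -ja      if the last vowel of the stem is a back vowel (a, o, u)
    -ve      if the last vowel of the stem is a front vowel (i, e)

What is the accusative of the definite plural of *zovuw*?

*zovuw*: final consonant = /w/, labial → -ri → *zovuwri*.
The plural form *zovuwri*: last vowel = /i/, an unrounded vowel → -e → *zovuwrie*.
The definite form *zovuwrie*: last vowel = /e/, a front vowel → -ve → *zovuwrieve*.

zovuwrieve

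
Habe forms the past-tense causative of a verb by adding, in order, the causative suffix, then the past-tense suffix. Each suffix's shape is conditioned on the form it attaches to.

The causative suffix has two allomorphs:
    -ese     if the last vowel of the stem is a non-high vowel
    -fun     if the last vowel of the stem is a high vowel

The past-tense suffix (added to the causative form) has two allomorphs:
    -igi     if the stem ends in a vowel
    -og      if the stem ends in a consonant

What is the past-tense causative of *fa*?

The last vowel of *fa* is /a/, which is a non-high vowel, so the causative suffix is -ese, giving *faese*.
The causative form *faese* — final sound /e/ (a vowel) → -igi → *faeseigi*.

faeseigi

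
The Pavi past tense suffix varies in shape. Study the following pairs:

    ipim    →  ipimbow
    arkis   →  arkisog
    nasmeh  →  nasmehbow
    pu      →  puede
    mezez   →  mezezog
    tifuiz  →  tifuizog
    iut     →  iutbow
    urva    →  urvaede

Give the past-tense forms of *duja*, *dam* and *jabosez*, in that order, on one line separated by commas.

The pattern is sibilance of the final sound: -og when the stem ends in a sibilant (*arkis*, *mezez*, *tifuiz*); -bow when the stem ends in a non-sibilant consonant (*ipim*, *nasmeh*, *iut*); -ede when the stem ends in a vowel (*pu*, *urva*).
*duja* — final sound /a/ (a vowel) → -ede → *dujaede*.
*dam*: final sound = /m/, a non-sibilant consonant → -bow → *dambow*.
*jabosez* — final sound /z/ (a sibilant) → -og → *jabosezog*.

dujaede, dambow, jabosezog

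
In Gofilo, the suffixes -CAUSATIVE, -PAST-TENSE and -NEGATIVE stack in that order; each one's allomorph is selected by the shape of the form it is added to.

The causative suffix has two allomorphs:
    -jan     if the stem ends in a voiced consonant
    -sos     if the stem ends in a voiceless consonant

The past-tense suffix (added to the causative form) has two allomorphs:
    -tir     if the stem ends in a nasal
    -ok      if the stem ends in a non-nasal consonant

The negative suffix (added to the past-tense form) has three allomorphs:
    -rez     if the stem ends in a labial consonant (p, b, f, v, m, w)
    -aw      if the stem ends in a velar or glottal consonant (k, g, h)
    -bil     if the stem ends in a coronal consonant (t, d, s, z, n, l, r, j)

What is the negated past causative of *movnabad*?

The final consonant of *movnabad* is /d/, which is voiced, so the causative suffix is -jan, giving *movnabadjan*.
Since the final consonant of the causative form *movnabadjan* is /n/ (a nasal), it takes -tir, giving *movnabadjantir*.
The past-tense form *movnabadjantir* — final consonant /r/ (coronal) → -bil → *movnabadjantirbil*.

movnabadjantirbil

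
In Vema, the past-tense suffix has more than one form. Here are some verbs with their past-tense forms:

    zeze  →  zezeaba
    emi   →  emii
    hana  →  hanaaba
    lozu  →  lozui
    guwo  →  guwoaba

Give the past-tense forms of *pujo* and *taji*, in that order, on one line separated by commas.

The alternation tracks the last vowel of the stem — -i when the last vowel of the stem is a high vowel (*emi*, *lozu*); -aba when the last vowel of the stem is a non-high vowel (*zeze*, *hana*, *guwo*).
*pujo* — last vowel /o/ (a non-high vowel) → -aba → *pujoaba*.
Since the last vowel of *taji* is /i/ (a high vowel), it takes -i, giving *tajii*.

pujoaba, tajii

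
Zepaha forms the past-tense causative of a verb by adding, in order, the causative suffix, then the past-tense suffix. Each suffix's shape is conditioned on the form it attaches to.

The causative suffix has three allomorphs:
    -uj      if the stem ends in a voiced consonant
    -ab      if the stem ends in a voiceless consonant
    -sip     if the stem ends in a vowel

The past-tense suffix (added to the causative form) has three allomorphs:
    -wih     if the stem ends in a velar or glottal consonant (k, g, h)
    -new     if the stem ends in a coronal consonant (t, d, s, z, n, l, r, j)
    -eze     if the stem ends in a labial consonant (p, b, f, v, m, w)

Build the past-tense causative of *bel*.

belujnew

*bel*: final sound = /l/, a voiced consonant → -uj → *beluj*.
Since the final consonant of the causative form *beluj* is /j/ (coronal), it takes -new, giving *belujnew*.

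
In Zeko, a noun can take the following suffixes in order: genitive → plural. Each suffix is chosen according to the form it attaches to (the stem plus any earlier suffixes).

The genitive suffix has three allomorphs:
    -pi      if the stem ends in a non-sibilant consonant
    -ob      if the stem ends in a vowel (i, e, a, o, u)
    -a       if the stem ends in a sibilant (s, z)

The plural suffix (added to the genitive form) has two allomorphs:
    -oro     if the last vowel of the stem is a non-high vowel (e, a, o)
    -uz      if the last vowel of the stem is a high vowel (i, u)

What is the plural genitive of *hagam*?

*hagam*: final sound = /m/, a non-sibilant consonant → -pi → *hagampi*.
The genitive form *hagampi*: last vowel = /i/, a high vowel → -uz → *hagampiuz*.

hagampiuz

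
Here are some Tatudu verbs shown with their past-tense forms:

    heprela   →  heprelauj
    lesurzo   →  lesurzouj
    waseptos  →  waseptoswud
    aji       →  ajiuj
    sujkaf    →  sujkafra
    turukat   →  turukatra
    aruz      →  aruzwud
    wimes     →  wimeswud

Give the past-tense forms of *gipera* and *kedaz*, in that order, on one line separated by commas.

giperauj, kedazwud

The alternation tracks the final sound of the stem — -wud when the stem ends in a sibilant (*waseptos*, *aruz*, *wimes*); -ra when the stem ends in a non-sibilant consonant (*sujkaf*, *turukat*); -uj when the stem ends in a vowel (*heprela*, *lesurzo*, *aji*).
The final sound of *gipera* is /a/, which is a vowel, so the suffix is -uj, giving *giperauj*.
Since the final sound of *kedaz* is /z/ (a sibilant), it takes -wud, giving *kedazwud*.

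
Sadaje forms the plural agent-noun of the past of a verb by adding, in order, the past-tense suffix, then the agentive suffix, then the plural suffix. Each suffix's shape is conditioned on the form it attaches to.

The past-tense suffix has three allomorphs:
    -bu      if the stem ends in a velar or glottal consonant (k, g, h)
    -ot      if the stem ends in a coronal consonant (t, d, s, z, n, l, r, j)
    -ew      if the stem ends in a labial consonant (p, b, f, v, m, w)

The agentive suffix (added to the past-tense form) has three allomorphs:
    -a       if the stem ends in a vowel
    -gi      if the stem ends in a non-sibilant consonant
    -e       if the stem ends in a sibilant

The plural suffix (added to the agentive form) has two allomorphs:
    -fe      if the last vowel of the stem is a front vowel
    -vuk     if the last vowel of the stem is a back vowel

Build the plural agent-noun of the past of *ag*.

The final consonant of *ag* is /g/, which is velar/glottal, so the past-tense suffix is -bu, giving *agbu*.
The past-tense form *agbu*: final sound = /u/, a vowel → -a → *agbua*.
Since the last vowel of the agentive form *agbua* is /a/ (a back vowel), it takes -vuk, giving *agbuavuk*.

agbuavuk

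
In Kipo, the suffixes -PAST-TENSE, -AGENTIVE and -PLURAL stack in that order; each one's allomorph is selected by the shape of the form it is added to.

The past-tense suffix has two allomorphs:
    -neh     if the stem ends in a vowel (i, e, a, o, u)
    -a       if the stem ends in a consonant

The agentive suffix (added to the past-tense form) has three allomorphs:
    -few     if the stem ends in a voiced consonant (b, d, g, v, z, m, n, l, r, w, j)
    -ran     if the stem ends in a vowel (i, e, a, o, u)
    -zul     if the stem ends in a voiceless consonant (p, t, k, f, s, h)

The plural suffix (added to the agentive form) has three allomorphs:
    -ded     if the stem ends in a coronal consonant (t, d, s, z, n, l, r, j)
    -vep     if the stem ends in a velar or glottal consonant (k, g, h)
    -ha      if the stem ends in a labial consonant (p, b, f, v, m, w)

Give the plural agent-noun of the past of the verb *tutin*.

tutinaranded

Since the final sound of *tutin* is /n/ (a consonant), it takes -a, giving *tutina*.
The final sound of the past-tense form *tutina* is /a/, which is a vowel, so the agentive suffix is -ran, giving *tutinaran*.
The agentive form *tutinaran*: final consonant = /n/, coronal → -ded → *tutinaranded*.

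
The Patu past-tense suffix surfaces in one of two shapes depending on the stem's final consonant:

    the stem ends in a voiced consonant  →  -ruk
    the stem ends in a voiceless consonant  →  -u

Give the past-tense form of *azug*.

azugruk

*azug*: final consonant = /g/, voiced → -ruk → *azugruk*.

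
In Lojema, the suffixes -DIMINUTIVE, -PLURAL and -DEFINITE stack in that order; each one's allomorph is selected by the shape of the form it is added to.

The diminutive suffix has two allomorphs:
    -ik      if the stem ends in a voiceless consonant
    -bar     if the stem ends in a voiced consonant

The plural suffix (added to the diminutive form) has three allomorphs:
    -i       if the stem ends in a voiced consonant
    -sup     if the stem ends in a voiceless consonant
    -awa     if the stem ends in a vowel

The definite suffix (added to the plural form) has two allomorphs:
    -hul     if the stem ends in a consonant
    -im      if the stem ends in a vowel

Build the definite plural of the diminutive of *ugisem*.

ugisembariim

Since the final consonant of *ugisem* is /m/ (voiced), it takes -bar, giving *ugisembar*.
The final sound of the diminutive form *ugisembar* is /r/, which is a voiced consonant, so the plural suffix is -i, giving *ugisembari*.
The final sound of the plural form *ugisembari* is /i/, which is a vowel, so the definite suffix is -im, giving *ugisembariim*.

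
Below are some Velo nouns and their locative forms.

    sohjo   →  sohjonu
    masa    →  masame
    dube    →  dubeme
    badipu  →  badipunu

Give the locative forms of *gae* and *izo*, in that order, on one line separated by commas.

gaeme, izonu

The pattern is rounding harmony: -nu when the last vowel of the stem is a rounded vowel (*sohjo*, *badipu*); -me when the last vowel of the stem is an unrounded vowel (*masa*, *dube*).
Since the last vowel of *gae* is /e/ (an unrounded vowel), it takes -me, giving *gaeme*.
*izo*: last vowel = /o/, a rounded vowel → -nu → *izonu*.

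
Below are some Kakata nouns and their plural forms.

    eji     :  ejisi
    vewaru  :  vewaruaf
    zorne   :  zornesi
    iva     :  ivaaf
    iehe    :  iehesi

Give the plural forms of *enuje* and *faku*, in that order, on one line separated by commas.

The suffix is conditioned by the last vowel: -si when the last vowel of the stem is a front vowel (*eji*, *zorne*, *iehe*); -af when the last vowel of the stem is a back vowel (*vewaru*, *iva*).
*enuje* — last vowel /e/ (a front vowel) → -si → *enujesi*.
*faku* — last vowel /u/ (a back vowel) → -af → *fakuaf*.

enujesi, fakuaf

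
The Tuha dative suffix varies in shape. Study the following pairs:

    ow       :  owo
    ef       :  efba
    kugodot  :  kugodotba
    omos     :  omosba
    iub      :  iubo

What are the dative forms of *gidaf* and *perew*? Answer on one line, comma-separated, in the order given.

gidafba, perewo

The alternation tracks the final consonant of the stem — -ba when the stem ends in a voiceless consonant (*ef*, *kugodot*, *omos*); -o when the stem ends in a voiced consonant (*ow*, *iub*).
The final consonant of *gidaf* is /f/, which is voiceless, so the suffix is -ba, giving *gidafba*.
Since the final consonant of *perew* is /w/ (voiced), it takes -o, giving *perewo*.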